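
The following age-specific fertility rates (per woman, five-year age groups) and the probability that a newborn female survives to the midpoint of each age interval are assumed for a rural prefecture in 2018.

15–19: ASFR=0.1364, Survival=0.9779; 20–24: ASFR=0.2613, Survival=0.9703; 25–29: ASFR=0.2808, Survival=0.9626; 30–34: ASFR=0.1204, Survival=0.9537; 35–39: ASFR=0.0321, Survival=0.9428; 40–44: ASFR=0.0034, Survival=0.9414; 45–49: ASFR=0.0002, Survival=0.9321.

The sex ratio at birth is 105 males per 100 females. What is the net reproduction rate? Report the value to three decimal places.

1.965

Proportion female at birth = 100 / (100 + 105) = 0.48780.
Each age group contributes 5 × ASFR × survival:
  15–19: 5 × 0.1364 × 0.9779 = 0.66693
  20–24: 5 × 0.2613 × 0.9703 = 1.26770
  25–29: 5 × 0.2808 × 0.9626 = 1.35149
  30–34: 5 × 0.1204 × 0.9537 = 0.57413
  35–39: 5 × 0.0321 × 0.9428 = 0.15132
  40–44: 5 × 0.0034 × 0.9414 = 0.01600
  45–49: 5 × 0.0002 × 0.9321 = 0.00093
Sum = 4.02850
NRR = 0.48780 × 4.02850 = 1.96510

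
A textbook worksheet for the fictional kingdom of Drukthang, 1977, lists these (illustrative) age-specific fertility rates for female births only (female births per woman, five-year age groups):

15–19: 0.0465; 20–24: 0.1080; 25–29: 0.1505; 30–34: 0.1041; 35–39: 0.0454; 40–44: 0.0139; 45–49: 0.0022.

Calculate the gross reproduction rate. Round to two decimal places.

2.35

Sum of female ASFRs = 0.0465 + 0.1080 + 0.1505 + 0.1041 + 0.0454 + 0.0139 + 0.0022 = 0.4706
GRR = 5 × 0.4706 = 2.353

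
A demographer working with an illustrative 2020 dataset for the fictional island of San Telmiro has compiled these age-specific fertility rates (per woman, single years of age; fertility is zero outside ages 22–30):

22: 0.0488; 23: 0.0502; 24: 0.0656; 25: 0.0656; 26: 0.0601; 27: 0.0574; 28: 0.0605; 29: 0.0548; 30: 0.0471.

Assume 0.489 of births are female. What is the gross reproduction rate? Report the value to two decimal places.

0.25

Proportion female at birth = 0.489.
Sum of ASFRs = 0.0488 + 0.0502 + 0.0656 + 0.0656 + 0.0601 + 0.0574 + 0.0605 + 0.0548 + 0.0471 = 0.5101
TFR = 0.5101
GRR = 0.489 × 0.5101 = 0.24944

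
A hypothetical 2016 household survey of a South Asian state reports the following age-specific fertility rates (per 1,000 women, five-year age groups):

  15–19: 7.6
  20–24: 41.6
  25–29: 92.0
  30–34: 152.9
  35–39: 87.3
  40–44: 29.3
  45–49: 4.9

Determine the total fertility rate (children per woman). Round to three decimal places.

2.078

Sum of ASFRs = 7.6 + 41.6 + 92.0 + 152.9 + 87.3 + 29.3 + 4.9 = 415.6
TFR = 5 × 415.6 / 1000 = 2.078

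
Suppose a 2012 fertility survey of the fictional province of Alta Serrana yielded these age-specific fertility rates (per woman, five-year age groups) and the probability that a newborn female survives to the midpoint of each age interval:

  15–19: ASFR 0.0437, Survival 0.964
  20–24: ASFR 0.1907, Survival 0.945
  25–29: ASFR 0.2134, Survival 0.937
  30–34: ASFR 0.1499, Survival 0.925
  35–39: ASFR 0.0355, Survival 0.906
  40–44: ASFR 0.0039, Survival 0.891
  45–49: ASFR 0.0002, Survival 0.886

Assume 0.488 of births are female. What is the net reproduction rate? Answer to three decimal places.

1.456

Proportion female at birth = 0.488.
Each age group contributes 5 × ASFR × survival:
  15–19: 5 × 0.0437 × 0.964 = 0.21063
  20–24: 5 × 0.1907 × 0.945 = 0.90106
  25–29: 5 × 0.2134 × 0.937 = 0.99978
  30–34: 5 × 0.1499 × 0.925 = 0.69329
  35–39: 5 × 0.0355 × 0.906 = 0.16082
  40–44: 5 × 0.0039 × 0.891 = 0.01737
  45–49: 5 × 0.0002 × 0.886 = 0.00089
Sum = 2.98384
NRR = 0.488 × 2.98384 = 1.45611
An NRR exceeding 1 indicates intrinsic growth under these rates.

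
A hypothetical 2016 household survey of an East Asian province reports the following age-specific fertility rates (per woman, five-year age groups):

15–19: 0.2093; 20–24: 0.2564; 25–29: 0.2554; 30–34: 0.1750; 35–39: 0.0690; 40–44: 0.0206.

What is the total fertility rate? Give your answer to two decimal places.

4.93

Sum of ASFRs = 0.2093 + 0.2564 + 0.2554 + 0.1750 + 0.0690 + 0.0206 = 0.9857
TFR = 5 × 0.9857 = 4.9285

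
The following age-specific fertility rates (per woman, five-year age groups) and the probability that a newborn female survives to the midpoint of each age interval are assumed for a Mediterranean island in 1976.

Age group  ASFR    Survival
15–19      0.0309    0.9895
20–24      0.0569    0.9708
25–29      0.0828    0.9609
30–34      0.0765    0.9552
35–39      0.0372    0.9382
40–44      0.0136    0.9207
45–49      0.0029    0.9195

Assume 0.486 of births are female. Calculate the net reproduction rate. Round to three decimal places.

Proportion female at birth = 0.486.
Each age group contributes 5 × ASFR × survival:
  15–19: 5 × 0.0309 × 0.9895 = 0.15288
  20–24: 5 × 0.0569 × 0.9708 = 0.27619
  25–29: 5 × 0.0828 × 0.9609 = 0.39781
  30–34: 5 × 0.0765 × 0.9552 = 0.36536
  35–39: 5 × 0.0372 × 0.9382 = 0.17451
  40–44: 5 × 0.0136 × 0.9207 = 0.06261
  45–49: 5 × 0.0029 × 0.9195 = 0.01333
Sum = 1.44269
NRR = 0.486 × 1.44269 = 0.70115
An NRR under 1 implies long-run decline under these rates.

0.701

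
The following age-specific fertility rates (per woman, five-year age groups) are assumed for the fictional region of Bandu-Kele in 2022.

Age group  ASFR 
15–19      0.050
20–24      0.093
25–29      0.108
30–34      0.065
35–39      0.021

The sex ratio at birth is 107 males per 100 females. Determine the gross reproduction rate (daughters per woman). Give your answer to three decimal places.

0.814

Proportion female at birth = 100 / (100 + 107) = 0.48309.
Sum of ASFRs = 0.050 + 0.093 + 0.108 + 0.065 + 0.021 = 0.337
TFR = 5 × 0.337 = 1.685
GRR = 0.48309 × 1.685 = 0.81401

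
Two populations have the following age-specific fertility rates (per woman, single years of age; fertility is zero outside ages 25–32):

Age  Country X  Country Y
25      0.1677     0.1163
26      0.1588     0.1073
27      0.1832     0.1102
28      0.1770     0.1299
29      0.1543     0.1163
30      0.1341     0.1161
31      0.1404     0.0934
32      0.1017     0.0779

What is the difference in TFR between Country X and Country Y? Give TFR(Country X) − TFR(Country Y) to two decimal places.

Country X:
  Sum of ASFRs = 0.1677 + 0.1588 + 0.1832 + 0.1770 + 0.1543 + 0.1341 + 0.1404 + 0.1017 = 1.2172
  TFR = 1.2172
Country Y:
  Sum of ASFRs = 0.1163 + 0.1073 + 0.1102 + 0.1299 + 0.1163 + 0.1161 + 0.0934 + 0.0779 = 0.8674
  TFR = 0.8674
Difference = 1.2172 − 0.8674 = 0.3498

0.35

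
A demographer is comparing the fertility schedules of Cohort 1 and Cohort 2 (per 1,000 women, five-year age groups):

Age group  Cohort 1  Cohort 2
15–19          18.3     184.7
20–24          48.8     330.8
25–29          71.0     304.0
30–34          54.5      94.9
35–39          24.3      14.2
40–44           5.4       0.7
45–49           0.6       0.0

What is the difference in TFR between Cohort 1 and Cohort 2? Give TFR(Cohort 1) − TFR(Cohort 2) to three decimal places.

-3.532

Cohort 1:
  Sum of ASFRs = 18.3 + 48.8 + 71.0 + 54.5 + 24.3 + 5.4 + 0.6 = 222.9
  TFR = 5 × 222.9 / 1000 = 1.1145
Cohort 2:
  Sum of ASFRs = 184.7 + 330.8 + 304.0 + 94.9 + 14.2 + 0.7 + 0.0 = 929.3
  TFR = 5 × 929.3 / 1000 = 4.6465
Difference = 1.1145 − 4.6465 = -3.532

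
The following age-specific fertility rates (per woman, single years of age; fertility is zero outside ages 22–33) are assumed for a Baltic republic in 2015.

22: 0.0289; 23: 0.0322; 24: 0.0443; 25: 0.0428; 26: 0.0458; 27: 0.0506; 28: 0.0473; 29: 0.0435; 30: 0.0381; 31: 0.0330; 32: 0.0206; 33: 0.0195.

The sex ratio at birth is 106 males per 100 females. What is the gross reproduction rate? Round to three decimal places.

0.217

Proportion female at birth = 100 / (100 + 106) = 0.48544.
Sum of ASFRs = 0.0289 + 0.0322 + 0.0443 + 0.0428 + 0.0458 + 0.0506 + 0.0473 + 0.0435 + 0.0381 + 0.0330 + 0.0206 + 0.0195 = 0.4466
TFR = 0.4466
GRR = 0.48544 × 0.4466 = 0.21680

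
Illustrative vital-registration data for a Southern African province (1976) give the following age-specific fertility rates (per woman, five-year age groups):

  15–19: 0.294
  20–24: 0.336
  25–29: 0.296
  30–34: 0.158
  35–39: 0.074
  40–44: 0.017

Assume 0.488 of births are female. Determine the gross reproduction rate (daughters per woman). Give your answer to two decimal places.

2.87

Proportion female at birth = 0.488.
Sum of ASFRs = 0.294 + 0.336 + 0.296 + 0.158 + 0.074 + 0.017 = 1.175
TFR = 5 × 1.175 = 5.875
GRR = 0.488 × 5.875 = 2.86700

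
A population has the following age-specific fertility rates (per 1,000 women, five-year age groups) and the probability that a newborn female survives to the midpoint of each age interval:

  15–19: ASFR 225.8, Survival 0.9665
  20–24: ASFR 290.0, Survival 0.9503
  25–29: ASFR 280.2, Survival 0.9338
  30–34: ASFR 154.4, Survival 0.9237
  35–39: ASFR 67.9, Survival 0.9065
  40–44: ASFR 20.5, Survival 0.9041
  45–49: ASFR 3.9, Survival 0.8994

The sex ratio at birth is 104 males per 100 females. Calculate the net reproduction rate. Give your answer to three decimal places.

Proportion female at birth = 100 / (100 + 104) = 0.49020.
Per-age-group product (5 × ASFR × survival probability):
  15–19: 5 × 225.8/1000 × 0.9665 = 1.09118
  20–24: 5 × 290.0/1000 × 0.9503 = 1.37794
  25–29: 5 × 280.2/1000 × 0.9338 = 1.30825
  30–34: 5 × 154.4/1000 × 0.9237 = 0.71310
  35–39: 5 × 67.9/1000 × 0.9065 = 0.30776
  40–44: 5 × 20.5/1000 × 0.9041 = 0.09267
  45–49: 5 × 3.9/1000 × 0.8994 = 0.01754
Sum = 4.90844
NRR = 0.49020 × 4.90844 = 2.40612

2.406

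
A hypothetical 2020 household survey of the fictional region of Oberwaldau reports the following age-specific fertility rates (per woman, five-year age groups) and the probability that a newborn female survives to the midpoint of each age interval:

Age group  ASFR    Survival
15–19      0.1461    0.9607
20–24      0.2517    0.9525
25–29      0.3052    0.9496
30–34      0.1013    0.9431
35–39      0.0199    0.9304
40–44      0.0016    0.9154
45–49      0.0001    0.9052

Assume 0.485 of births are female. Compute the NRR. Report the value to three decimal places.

1.905

Proportion female at birth = 0.485.
Survival-weighted fertility by age (5·fₓ·Sₓ):
  15–19: 5 × 0.1461 × 0.9607 = 0.70179
  20–24: 5 × 0.2517 × 0.9525 = 1.19872
  25–29: 5 × 0.3052 × 0.9496 = 1.44909
  30–34: 5 × 0.1013 × 0.9431 = 0.47768
  35–39: 5 × 0.0199 × 0.9304 = 0.09257
  40–44: 5 × 0.0016 × 0.9154 = 0.00732
  45–49: 5 × 0.0001 × 0.9052 = 0.00045
Sum = 3.92762
NRR = 0.485 × 3.92762 = 1.90490
With NRR above 1 the population is above replacement fertility.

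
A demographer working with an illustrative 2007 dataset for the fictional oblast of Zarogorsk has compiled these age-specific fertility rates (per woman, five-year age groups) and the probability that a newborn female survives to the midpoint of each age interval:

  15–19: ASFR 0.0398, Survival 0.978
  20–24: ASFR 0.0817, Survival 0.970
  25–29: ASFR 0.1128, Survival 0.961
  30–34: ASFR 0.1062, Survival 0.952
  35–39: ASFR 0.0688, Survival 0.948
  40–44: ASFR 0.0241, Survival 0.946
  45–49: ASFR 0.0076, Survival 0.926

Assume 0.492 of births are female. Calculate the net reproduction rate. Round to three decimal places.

1.040

Proportion female at birth = 0.492.
Weighting each age-specific rate by interval width and survival:
  15–19: 5 × 0.0398 × 0.978 = 0.19462
  20–24: 5 × 0.0817 × 0.970 = 0.39625
  25–29: 5 × 0.1128 × 0.961 = 0.54200
  30–34: 5 × 0.1062 × 0.952 = 0.50551
  35–39: 5 × 0.0688 × 0.948 = 0.32611
  40–44: 5 × 0.0241 × 0.946 = 0.11399
  45–49: 5 × 0.0076 × 0.926 = 0.03519
Sum = 2.11367
NRR = 0.492 × 2.11367 = 1.03993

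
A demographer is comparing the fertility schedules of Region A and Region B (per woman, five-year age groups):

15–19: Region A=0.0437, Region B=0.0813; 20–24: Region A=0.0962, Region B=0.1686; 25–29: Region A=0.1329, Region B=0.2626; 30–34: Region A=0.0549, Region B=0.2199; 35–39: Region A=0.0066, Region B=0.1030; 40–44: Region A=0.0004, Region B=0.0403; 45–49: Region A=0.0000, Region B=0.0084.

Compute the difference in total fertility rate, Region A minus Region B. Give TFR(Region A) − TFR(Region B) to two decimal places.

-2.75

Region A:
  Sum of ASFRs = 0.0437 + 0.0962 + 0.1329 + 0.0549 + 0.0066 + 0.0004 + 0.0000 = 0.3347
  TFR = 5 × 0.3347 = 1.6735
Region B:
  Sum of ASFRs = 0.0813 + 0.1686 + 0.2626 + 0.2199 + 0.1030 + 0.0403 + 0.0084 = 0.8841
  TFR = 5 × 0.8841 = 4.4205
Difference = 1.6735 − 4.4205 = -2.747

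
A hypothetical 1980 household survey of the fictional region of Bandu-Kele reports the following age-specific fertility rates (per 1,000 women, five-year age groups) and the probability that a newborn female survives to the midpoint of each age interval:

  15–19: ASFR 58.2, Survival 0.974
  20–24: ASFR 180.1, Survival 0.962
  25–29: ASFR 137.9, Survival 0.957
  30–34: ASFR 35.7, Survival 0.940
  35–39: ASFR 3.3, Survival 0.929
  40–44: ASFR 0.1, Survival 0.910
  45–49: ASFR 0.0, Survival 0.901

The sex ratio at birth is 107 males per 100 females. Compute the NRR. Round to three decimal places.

Proportion female at birth = 100 / (100 + 107) = 0.48309.
Per-age-group product (5 × ASFR × survival probability):
  15–19: 5 × 58.2/1000 × 0.974 = 0.28343
  20–24: 5 × 180.1/1000 × 0.962 = 0.86628
  25–29: 5 × 137.9/1000 × 0.957 = 0.65985
  30–34: 5 × 35.7/1000 × 0.940 = 0.16779
  35–39: 5 × 3.3/1000 × 0.929 = 0.01533
  40–44: 5 × 0.1/1000 × 0.910 = 0.00046
  45–49: 5 × 0.0/1000 × 0.901 = 0.00000
Sum = 1.99314
NRR = 0.48309 × 1.99314 = 0.96287
With NRR below 1 the population is below replacement fertility.

0.963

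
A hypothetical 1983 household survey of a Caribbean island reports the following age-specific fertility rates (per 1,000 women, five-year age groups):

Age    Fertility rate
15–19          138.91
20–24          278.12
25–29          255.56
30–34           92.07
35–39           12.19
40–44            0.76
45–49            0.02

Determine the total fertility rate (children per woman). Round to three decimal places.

3.888

Sum of ASFRs = 138.91 + 278.12 + 255.56 + 92.07 + 12.19 + 0.76 + 0.02 = 777.63
TFR = 5 × 777.63 / 1000 = 3.88815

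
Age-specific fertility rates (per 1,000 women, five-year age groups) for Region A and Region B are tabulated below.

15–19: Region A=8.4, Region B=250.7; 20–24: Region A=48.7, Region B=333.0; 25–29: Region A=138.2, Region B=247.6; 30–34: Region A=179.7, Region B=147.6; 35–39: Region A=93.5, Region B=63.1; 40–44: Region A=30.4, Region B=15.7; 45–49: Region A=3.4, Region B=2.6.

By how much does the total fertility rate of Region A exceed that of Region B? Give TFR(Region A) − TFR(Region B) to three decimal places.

Region A:
  Sum of ASFRs = 8.4 + 48.7 + 138.2 + 179.7 + 93.5 + 30.4 + 3.4 = 502.3
  TFR = 5 × 502.3 / 1000 = 2.5115
Region B:
  Sum of ASFRs = 250.7 + 333.0 + 247.6 + 147.6 + 63.1 + 15.7 + 2.6 = 1060.3
  TFR = 5 × 1060.3 / 1000 = 5.3015
Difference = 2.5115 − 5.3015 = -2.79

-2.790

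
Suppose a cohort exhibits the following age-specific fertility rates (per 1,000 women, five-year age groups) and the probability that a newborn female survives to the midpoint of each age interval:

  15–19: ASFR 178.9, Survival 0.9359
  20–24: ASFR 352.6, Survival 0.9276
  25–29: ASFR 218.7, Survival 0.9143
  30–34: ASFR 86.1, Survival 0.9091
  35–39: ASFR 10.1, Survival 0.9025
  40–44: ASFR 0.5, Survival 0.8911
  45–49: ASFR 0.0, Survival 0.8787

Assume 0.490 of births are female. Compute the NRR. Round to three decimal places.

1.917

Proportion female at birth = 0.490.
Weighting each age-specific rate by interval width and survival:
  15–19: 5 × 178.9/1000 × 0.9359 = 0.83716
  20–24: 5 × 352.6/1000 × 0.9276 = 1.63536
  25–29: 5 × 218.7/1000 × 0.9143 = 0.99979
  30–34: 5 × 86.1/1000 × 0.9091 = 0.39137
  35–39: 5 × 10.1/1000 × 0.9025 = 0.04558
  40–44: 5 × 0.5/1000 × 0.8911 = 0.00223
  45–49: 5 × 0.0/1000 × 0.8787 = 0.00000
Sum = 3.91149
NRR = 0.490 × 3.91149 = 1.91663
An NRR exceeding 1 indicates intrinsic growth under these rates.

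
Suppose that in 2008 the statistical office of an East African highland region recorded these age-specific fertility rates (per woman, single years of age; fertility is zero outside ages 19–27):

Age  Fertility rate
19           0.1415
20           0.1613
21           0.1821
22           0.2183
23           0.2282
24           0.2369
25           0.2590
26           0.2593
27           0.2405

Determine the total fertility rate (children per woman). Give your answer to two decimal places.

Sum of ASFRs = 0.1415 + 0.1613 + 0.1821 + 0.2183 + 0.2282 + 0.2369 + 0.2590 + 0.2593 + 0.2405 = 1.9271
TFR = 1.9271

1.93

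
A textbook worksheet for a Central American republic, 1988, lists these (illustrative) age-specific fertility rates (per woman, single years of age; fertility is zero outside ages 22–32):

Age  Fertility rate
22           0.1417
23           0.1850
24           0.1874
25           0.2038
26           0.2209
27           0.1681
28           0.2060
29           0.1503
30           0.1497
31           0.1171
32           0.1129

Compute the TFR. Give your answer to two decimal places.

Sum of ASFRs = 0.1417 + 0.1850 + 0.1874 + 0.2038 + 0.2209 + 0.1681 + 0.2060 + 0.1503 + 0.1497 + 0.1171 + 0.1129 = 1.8429
TFR = 1.8429

1.84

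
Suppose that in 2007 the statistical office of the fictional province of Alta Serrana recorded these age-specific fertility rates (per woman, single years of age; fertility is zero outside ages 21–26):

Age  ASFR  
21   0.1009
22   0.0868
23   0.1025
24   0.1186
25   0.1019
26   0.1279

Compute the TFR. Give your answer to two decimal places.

0.64

Sum of ASFRs = 0.1009 + 0.0868 + 0.1025 + 0.1186 + 0.1019 + 0.1279 = 0.6386
TFR = 0.6386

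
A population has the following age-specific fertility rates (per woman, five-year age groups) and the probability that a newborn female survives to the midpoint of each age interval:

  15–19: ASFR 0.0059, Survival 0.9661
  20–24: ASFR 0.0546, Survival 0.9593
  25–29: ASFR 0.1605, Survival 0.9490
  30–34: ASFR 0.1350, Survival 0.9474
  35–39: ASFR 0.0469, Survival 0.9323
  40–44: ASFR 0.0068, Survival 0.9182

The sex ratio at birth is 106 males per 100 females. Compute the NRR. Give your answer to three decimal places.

0.942

Proportion female at birth = 100 / (100 + 106) = 0.48544.
Weighting each age-specific rate by interval width and survival:
  15–19: 5 × 0.0059 × 0.9661 = 0.02850
  20–24: 5 × 0.0546 × 0.9593 = 0.26189
  25–29: 5 × 0.1605 × 0.9490 = 0.76157
  30–34: 5 × 0.1350 × 0.9474 = 0.63950
  35–39: 5 × 0.0469 × 0.9323 = 0.21862
  40–44: 5 × 0.0068 × 0.9182 = 0.03122
Sum = 1.94130
NRR = 0.48544 × 1.94130 = 0.94238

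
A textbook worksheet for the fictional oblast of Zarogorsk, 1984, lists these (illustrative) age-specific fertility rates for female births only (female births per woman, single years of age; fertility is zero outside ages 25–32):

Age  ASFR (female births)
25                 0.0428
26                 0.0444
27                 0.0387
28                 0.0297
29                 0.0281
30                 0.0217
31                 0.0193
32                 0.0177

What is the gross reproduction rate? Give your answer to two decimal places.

0.24

Sum of female ASFRs = 0.0428 + 0.0444 + 0.0387 + 0.0297 + 0.0281 + 0.0217 + 0.0193 + 0.0177 = 0.2424
GRR = 0.2424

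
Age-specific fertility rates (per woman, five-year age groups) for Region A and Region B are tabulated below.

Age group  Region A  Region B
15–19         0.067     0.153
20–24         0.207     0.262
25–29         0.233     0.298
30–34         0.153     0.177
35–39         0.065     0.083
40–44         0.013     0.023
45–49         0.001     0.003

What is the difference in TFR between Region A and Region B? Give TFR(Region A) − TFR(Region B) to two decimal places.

Region A:
  Sum of ASFRs = 0.067 + 0.207 + 0.233 + 0.153 + 0.065 + 0.013 + 0.001 = 0.739
  TFR = 5 × 0.739 = 3.695
Region B:
  Sum of ASFRs = 0.153 + 0.262 + 0.298 + 0.177 + 0.083 + 0.023 + 0.003 = 0.999
  TFR = 5 × 0.999 = 4.995
Difference = 3.695 − 4.995 = -1.3

-1.30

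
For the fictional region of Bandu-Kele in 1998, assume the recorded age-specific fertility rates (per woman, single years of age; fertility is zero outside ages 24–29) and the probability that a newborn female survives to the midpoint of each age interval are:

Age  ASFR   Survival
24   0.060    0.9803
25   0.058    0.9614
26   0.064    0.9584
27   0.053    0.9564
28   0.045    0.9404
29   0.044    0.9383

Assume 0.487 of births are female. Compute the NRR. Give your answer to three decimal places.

Proportion female at birth = 0.487.
Per-age-group product (1 × ASFR × survival probability):
  24: 1 × 0.060 × 0.9803 = 0.05882
  25: 1 × 0.058 × 0.9614 = 0.05576
  26: 1 × 0.064 × 0.9584 = 0.06134
  27: 1 × 0.053 × 0.9564 = 0.05069
  28: 1 × 0.045 × 0.9404 = 0.04232
  29: 1 × 0.044 × 0.9383 = 0.04129
Sum = 0.31022
NRR = 0.487 × 0.31022 = 0.15108
NRR < 1, so the cohort does not fully replace itself.

0.151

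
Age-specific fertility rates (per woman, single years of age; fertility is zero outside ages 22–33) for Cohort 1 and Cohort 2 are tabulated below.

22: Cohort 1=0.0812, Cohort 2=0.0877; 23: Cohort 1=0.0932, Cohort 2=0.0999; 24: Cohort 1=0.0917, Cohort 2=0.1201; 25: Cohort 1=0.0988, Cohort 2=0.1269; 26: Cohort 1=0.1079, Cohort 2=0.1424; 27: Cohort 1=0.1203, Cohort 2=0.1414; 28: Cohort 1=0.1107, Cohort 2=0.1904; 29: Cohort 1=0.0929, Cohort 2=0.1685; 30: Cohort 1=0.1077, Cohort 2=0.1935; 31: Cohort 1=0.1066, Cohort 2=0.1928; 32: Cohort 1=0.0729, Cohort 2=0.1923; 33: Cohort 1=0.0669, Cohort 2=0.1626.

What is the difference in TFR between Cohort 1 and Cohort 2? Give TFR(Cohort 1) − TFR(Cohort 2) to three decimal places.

-0.668

Cohort 1:
  Sum of ASFRs = 0.0812 + 0.0932 + 0.0917 + 0.0988 + 0.1079 + 0.1203 + 0.1107 + 0.0929 + 0.1077 + 0.1066 + 0.0729 + 0.0669 = 1.1508
  TFR = 1.1508
Cohort 2:
  Sum of ASFRs = 0.0877 + 0.0999 + 0.1201 + 0.1269 + 0.1424 + 0.1414 + 0.1904 + 0.1685 + 0.1935 + 0.1928 + 0.1923 + 0.1626 = 1.8185
  TFR = 1.8185
Difference = 1.1508 − 1.8185 = -0.6677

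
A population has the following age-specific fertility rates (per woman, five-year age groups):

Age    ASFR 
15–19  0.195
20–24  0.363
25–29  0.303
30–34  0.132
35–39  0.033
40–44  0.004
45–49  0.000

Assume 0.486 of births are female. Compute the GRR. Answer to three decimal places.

2.503

Proportion female at birth = 0.486.
Sum of ASFRs = 0.195 + 0.363 + 0.303 + 0.132 + 0.033 + 0.004 + 0.000 = 1.030
TFR = 5 × 1.030 = 5.15
GRR = 0.486 × 5.15 = 2.50290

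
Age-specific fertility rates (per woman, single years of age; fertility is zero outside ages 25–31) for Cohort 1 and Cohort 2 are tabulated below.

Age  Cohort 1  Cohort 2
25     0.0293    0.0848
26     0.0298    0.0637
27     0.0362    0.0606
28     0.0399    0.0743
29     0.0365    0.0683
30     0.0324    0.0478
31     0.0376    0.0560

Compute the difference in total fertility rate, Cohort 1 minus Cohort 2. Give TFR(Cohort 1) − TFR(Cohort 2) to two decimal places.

Cohort 1:
  Sum of ASFRs = 0.0293 + 0.0298 + 0.0362 + 0.0399 + 0.0365 + 0.0324 + 0.0376 = 0.2417
  TFR = 0.2417
Cohort 2:
  Sum of ASFRs = 0.0848 + 0.0637 + 0.0606 + 0.0743 + 0.0683 + 0.0478 + 0.0560 = 0.4555
  TFR = 0.4555
Difference = 0.2417 − 0.4555 = -0.2138

-0.21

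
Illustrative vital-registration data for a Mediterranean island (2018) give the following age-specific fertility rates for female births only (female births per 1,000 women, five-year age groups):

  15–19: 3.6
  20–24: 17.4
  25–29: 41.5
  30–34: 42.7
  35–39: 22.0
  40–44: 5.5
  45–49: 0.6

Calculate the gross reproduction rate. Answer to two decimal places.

0.67

Sum of female ASFRs = 3.6 + 17.4 + 41.5 + 42.7 + 22.0 + 5.5 + 0.6 = 133.3
GRR = 5 × 133.3 / 1000 = 0.6665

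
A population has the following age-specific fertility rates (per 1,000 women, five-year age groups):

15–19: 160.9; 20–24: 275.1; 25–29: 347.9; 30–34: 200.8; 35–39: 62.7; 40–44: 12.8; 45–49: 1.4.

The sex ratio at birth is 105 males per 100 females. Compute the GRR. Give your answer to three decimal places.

2.589

Proportion female at birth = 100 / (100 + 105) = 0.48780.
Sum of ASFRs = 160.9 + 275.1 + 347.9 + 200.8 + 62.7 + 12.8 + 1.4 = 1061.6
TFR = 5 × 1061.6 / 1000 = 5.308
GRR = 0.48780 × 5.308 = 2.58924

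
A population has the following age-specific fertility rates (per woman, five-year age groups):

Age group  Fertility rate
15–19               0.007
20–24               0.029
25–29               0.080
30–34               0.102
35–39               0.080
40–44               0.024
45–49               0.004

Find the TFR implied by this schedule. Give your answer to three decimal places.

1.630

Sum of ASFRs = 0.007 + 0.029 + 0.080 + 0.102 + 0.080 + 0.024 + 0.004 = 0.326
TFR = 5 × 0.326 = 1.63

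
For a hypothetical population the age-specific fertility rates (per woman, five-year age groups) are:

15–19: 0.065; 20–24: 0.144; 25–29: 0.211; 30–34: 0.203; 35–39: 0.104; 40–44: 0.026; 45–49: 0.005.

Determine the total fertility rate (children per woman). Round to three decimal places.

Sum of ASFRs = 0.065 + 0.144 + 0.211 + 0.203 + 0.104 + 0.026 + 0.005 = 0.758
TFR = 5 × 0.758 = 3.79

3.790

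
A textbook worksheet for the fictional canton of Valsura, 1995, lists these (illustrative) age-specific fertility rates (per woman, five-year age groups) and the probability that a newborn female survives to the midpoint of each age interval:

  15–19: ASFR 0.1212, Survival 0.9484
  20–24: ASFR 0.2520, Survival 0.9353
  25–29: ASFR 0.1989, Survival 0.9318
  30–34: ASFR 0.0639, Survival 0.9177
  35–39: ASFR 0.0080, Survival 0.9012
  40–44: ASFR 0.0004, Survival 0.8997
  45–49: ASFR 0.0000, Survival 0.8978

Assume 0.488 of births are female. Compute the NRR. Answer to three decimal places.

1.469

Proportion female at birth = 0.488.
Each age group contributes 5 × ASFR × survival:
  15–19: 5 × 0.1212 × 0.9484 = 0.57473
  20–24: 5 × 0.2520 × 0.9353 = 1.17848
  25–29: 5 × 0.1989 × 0.9318 = 0.92668
  30–34: 5 × 0.0639 × 0.9177 = 0.29321
  35–39: 5 × 0.0080 × 0.9012 = 0.03605
  40–44: 5 × 0.0004 × 0.8997 = 0.00180
  45–49: 5 × 0.0000 × 0.8978 = 0.00000
Sum = 3.01095
NRR = 0.488 × 3.01095 = 1.46934
With NRR above 1 the population is above replacement fertility.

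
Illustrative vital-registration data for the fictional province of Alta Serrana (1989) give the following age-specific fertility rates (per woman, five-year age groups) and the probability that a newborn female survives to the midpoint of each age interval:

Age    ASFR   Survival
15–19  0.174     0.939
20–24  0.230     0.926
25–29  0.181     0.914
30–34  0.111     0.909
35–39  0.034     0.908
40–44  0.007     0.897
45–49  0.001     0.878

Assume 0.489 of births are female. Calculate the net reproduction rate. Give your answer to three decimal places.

Proportion female at birth = 0.489.
Each age group contributes 5 × ASFR × survival:
  15–19: 5 × 0.174 × 0.939 = 0.81693
  20–24: 5 × 0.230 × 0.926 = 1.06490
  25–29: 5 × 0.181 × 0.914 = 0.82717
  30–34: 5 × 0.111 × 0.909 = 0.50450
  35–39: 5 × 0.034 × 0.908 = 0.15436
  40–44: 5 × 0.007 × 0.897 = 0.03140
  45–49: 5 × 0.001 × 0.878 = 0.00439
Sum = 3.40365
NRR = 0.489 × 3.40365 = 1.66438
With NRR above 1 the population is above replacement fertility.

1.664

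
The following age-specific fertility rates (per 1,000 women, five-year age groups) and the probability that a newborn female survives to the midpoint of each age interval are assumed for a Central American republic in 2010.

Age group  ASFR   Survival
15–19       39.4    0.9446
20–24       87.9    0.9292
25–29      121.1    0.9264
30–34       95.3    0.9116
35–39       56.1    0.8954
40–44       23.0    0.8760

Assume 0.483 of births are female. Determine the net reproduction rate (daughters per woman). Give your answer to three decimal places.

0.938

Proportion female at birth = 0.483.
Per-age-group product (5 × ASFR × survival probability):
  15–19: 5 × 39.4/1000 × 0.9446 = 0.18609
  20–24: 5 × 87.9/1000 × 0.9292 = 0.40838
  25–29: 5 × 121.1/1000 × 0.9264 = 0.56094
  30–34: 5 × 95.3/1000 × 0.9116 = 0.43438
  35–39: 5 × 56.1/1000 × 0.8954 = 0.25116
  40–44: 5 × 23.0/1000 × 0.8760 = 0.10074
Sum = 1.94169
NRR = 0.483 × 1.94169 = 0.93784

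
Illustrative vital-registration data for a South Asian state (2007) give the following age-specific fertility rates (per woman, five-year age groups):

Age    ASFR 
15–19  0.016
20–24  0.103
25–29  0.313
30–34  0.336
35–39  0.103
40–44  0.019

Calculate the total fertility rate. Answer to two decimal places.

4.45

Sum of ASFRs = 0.016 + 0.103 + 0.313 + 0.336 + 0.103 + 0.019 = 0.890
TFR = 5 × 0.890 = 4.45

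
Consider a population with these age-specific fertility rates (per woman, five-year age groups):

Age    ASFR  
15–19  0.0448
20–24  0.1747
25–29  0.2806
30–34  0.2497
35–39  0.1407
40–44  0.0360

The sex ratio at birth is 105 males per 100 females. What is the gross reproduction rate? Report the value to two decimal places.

2.26

Proportion female at birth = 100 / (100 + 105) = 0.48780.
Sum of ASFRs = 0.0448 + 0.1747 + 0.2806 + 0.2497 + 0.1407 + 0.0360 = 0.9265
TFR = 5 × 0.9265 = 4.6325
GRR = 0.48780 × 4.6325 = 2.25973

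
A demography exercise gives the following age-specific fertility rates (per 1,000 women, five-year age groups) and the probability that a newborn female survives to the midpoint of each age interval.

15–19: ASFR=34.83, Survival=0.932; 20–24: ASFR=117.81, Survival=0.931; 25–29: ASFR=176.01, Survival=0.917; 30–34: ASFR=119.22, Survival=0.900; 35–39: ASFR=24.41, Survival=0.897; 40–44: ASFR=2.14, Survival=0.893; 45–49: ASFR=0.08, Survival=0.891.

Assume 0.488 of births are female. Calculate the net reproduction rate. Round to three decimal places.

Proportion female at birth = 0.488.
Weighting each age-specific rate by interval width and survival:
  15–19: 5 × 34.83/1000 × 0.932 = 0.16231
  20–24: 5 × 117.81/1000 × 0.931 = 0.54841
  25–29: 5 × 176.01/1000 × 0.917 = 0.80701
  30–34: 5 × 119.22/1000 × 0.900 = 0.53649
  35–39: 5 × 24.41/1000 × 0.897 = 0.10948
  40–44: 5 × 2.14/1000 × 0.893 = 0.00956
  45–49: 5 × 0.08/1000 × 0.891 = 0.00036
Sum = 2.17362
NRR = 0.488 × 2.17362 = 1.06073
NRR > 1, so each generation more than replaces itself.

1.061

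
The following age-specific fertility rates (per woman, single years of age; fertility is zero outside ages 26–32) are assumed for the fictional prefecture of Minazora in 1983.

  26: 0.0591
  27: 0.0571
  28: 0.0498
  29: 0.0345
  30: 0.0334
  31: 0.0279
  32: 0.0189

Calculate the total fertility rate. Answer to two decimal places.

0.28

Sum of ASFRs = 0.0591 + 0.0571 + 0.0498 + 0.0345 + 0.0334 + 0.0279 + 0.0189 = 0.2807
TFR = 0.2807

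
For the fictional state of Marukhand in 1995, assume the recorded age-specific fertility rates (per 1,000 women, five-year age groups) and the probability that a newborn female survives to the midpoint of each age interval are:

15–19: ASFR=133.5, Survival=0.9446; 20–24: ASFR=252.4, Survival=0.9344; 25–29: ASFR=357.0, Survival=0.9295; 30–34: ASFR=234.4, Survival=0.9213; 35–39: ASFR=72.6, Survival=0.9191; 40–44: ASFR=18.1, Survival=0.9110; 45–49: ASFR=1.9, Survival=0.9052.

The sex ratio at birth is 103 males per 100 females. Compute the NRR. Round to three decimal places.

2.450

Proportion female at birth = 100 / (100 + 103) = 0.49261.
Each age group contributes 5 × ASFR × survival:
  15–19: 5 × 133.5/1000 × 0.9446 = 0.63052
  20–24: 5 × 252.4/1000 × 0.9344 = 1.17921
  25–29: 5 × 357.0/1000 × 0.9295 = 1.65916
  30–34: 5 × 234.4/1000 × 0.9213 = 1.07976
  35–39: 5 × 72.6/1000 × 0.9191 = 0.33363
  40–44: 5 × 18.1/1000 × 0.9110 = 0.08245
  45–49: 5 × 1.9/1000 × 0.9052 = 0.00860
Sum = 4.97333
NRR = 0.49261 × 4.97333 = 2.44991
With NRR above 1 the population is above replacement fertility.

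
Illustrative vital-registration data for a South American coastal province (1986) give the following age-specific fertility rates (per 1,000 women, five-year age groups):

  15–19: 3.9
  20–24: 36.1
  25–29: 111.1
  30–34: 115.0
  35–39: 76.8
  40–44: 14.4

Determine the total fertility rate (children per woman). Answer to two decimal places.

1.79

Sum of ASFRs = 3.9 + 36.1 + 111.1 + 115.0 + 76.8 + 14.4 = 357.3
TFR = 5 × 357.3 / 1000 = 1.7865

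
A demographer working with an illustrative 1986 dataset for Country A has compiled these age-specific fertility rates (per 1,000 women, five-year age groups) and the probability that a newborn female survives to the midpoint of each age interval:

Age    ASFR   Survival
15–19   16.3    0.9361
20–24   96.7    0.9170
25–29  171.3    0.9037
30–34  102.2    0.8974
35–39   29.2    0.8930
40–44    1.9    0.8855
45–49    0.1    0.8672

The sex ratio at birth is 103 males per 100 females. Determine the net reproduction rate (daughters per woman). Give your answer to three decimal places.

0.932

Proportion female at birth = 100 / (100 + 103) = 0.49261.
Per-age-group product (5 × ASFR × survival probability):
  15–19: 5 × 16.3/1000 × 0.9361 = 0.07629
  20–24: 5 × 96.7/1000 × 0.9170 = 0.44337
  25–29: 5 × 171.3/1000 × 0.9037 = 0.77402
  30–34: 5 × 102.2/1000 × 0.8974 = 0.45857
  35–39: 5 × 29.2/1000 × 0.8930 = 0.13038
  40–44: 5 × 1.9/1000 × 0.8855 = 0.00841
  45–49: 5 × 0.1/1000 × 0.8672 = 0.00043
Sum = 1.89147
NRR = 0.49261 × 1.89147 = 0.93176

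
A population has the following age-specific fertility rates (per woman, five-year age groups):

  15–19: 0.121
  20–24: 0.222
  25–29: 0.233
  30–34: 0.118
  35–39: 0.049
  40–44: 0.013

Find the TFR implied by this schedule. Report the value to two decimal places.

3.78

Sum of ASFRs = 0.121 + 0.222 + 0.233 + 0.118 + 0.049 + 0.013 = 0.756
TFR = 5 × 0.756 = 3.78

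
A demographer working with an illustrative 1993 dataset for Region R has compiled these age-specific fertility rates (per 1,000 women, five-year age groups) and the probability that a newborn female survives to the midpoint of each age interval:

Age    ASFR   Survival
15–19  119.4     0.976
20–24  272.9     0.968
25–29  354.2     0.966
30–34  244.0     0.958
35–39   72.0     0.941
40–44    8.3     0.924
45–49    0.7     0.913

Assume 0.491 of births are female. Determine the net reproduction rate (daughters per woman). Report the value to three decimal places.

Proportion female at birth = 0.491.
Per-age-group product (5 × ASFR × survival probability):
  15–19: 5 × 119.4/1000 × 0.976 = 0.58267
  20–24: 5 × 272.9/1000 × 0.968 = 1.32084
  25–29: 5 × 354.2/1000 × 0.966 = 1.71079
  30–34: 5 × 244.0/1000 × 0.958 = 1.16876
  35–39: 5 × 72.0/1000 × 0.941 = 0.33876
  40–44: 5 × 8.3/1000 × 0.924 = 0.03835
  45–49: 5 × 0.7/1000 × 0.913 = 0.00320
Sum = 5.16337
NRR = 0.491 × 5.16337 = 2.53521
An NRR exceeding 1 indicates intrinsic growth under these rates.

2.535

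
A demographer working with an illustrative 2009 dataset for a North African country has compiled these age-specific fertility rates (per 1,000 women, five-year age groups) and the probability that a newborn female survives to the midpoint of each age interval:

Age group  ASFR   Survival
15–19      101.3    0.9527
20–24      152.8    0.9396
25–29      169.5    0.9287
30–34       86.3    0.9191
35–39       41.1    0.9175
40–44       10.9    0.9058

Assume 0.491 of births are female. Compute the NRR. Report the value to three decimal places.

Proportion female at birth = 0.491.
Per-age-group product (5 × ASFR × survival probability):
  15–19: 5 × 101.3/1000 × 0.9527 = 0.48254
  20–24: 5 × 152.8/1000 × 0.9396 = 0.71785
  25–29: 5 × 169.5/1000 × 0.9287 = 0.78707
  30–34: 5 × 86.3/1000 × 0.9191 = 0.39659
  35–39: 5 × 41.1/1000 × 0.9175 = 0.18855
  40–44: 5 × 10.9/1000 × 0.9058 = 0.04937
Sum = 2.62197
NRR = 0.491 × 2.62197 = 1.28739

1.287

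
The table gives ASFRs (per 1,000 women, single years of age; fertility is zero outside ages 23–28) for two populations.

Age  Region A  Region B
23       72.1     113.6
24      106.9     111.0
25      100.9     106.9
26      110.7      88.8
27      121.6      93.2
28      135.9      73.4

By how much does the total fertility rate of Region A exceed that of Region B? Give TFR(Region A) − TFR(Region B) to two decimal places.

0.06

Region A:
  Sum of ASFRs = 72.1 + 106.9 + 100.9 + 110.7 + 121.6 + 135.9 = 648.1
  TFR = 648.1 / 1000 = 0.6481
Region B:
  Sum of ASFRs = 113.6 + 111.0 + 106.9 + 88.8 + 93.2 + 73.4 = 586.9
  TFR = 586.9 / 1000 = 0.5869
Difference = 0.6481 − 0.5869 = 0.0612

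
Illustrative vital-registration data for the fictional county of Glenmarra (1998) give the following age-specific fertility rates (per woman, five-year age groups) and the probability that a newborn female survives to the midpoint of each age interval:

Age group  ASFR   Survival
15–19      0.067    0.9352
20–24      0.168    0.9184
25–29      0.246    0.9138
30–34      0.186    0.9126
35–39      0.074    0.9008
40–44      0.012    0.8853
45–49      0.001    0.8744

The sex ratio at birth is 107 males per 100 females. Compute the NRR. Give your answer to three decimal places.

1.666

Proportion female at birth = 100 / (100 + 107) = 0.48309.
Weighting each age-specific rate by interval width and survival:
  15–19: 5 × 0.067 × 0.9352 = 0.31329
  20–24: 5 × 0.168 × 0.9184 = 0.77146
  25–29: 5 × 0.246 × 0.9138 = 1.12397
  30–34: 5 × 0.186 × 0.9126 = 0.84872
  35–39: 5 × 0.074 × 0.9008 = 0.33330
  40–44: 5 × 0.012 × 0.8853 = 0.05312
  45–49: 5 × 0.001 × 0.8744 = 0.00437
Sum = 3.44823
NRR = 0.48309 × 3.44823 = 1.66581
With NRR above 1 the population is above replacement fertility.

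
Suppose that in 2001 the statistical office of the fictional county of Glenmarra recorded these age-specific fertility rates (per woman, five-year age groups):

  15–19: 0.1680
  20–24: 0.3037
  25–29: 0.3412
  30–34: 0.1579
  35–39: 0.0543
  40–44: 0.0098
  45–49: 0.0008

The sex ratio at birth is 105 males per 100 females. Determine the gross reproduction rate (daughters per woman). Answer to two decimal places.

Proportion female at birth = 100 / (100 + 105) = 0.48780.
Sum of ASFRs = 0.1680 + 0.3037 + 0.3412 + 0.1579 + 0.0543 + 0.0098 + 0.0008 = 1.0357
TFR = 5 × 1.0357 = 5.1785
GRR = 0.48780 × 5.1785 = 2.52607

2.53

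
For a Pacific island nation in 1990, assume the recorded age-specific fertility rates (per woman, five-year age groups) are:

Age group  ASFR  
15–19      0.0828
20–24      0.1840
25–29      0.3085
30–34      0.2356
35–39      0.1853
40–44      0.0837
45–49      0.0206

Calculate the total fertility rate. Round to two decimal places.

5.50

Sum of ASFRs = 0.0828 + 0.1840 + 0.3085 + 0.2356 + 0.1853 + 0.0837 + 0.0206 = 1.1005
TFR = 5 × 1.1005 = 5.5025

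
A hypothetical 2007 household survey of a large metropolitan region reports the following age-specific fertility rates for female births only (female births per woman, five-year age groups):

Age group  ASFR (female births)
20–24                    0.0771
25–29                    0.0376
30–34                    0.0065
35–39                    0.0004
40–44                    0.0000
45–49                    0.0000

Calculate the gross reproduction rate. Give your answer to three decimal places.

Sum of female ASFRs = 0.0771 + 0.0376 + 0.0065 + 0.0004 + 0.0000 + 0.0000 = 0.1216
GRR = 5 × 0.1216 = 0.608

0.608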